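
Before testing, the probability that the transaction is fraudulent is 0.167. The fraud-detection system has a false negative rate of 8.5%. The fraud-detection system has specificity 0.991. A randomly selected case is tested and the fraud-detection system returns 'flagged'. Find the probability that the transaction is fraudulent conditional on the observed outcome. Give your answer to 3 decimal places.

Let H be the event that the transaction is fraudulent. P(H) = 0.167, so P(¬H) = 0.833. With E the 'flagged' result, P(E|H) = 0.915 and P(E|¬H) = 0.009.
P(E) = 0.915·0.167 + 0.009·0.833 = 0.15281 + 0.0074970 = 0.16030.
By Bayes' theorem, P(H|E) = 0.15281 / 0.16030 = 0.953.

P(H | E) ≈ 0.953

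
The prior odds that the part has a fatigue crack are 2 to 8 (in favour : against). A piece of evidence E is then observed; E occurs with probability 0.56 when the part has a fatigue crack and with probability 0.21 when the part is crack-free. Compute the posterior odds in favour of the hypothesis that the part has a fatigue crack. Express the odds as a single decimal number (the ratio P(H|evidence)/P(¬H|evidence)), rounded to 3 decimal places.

Posterior odds ≈ 0.667

Prior odds = 2/8 = 0.25000. In log-odds, ln(0.25000) = -1.3863.
Add log likelihood ratio: ln(2.6667) = 0.98083.
Posterior log-odds = -0.40547, so posterior odds = exp(-0.40547) = 0.66667.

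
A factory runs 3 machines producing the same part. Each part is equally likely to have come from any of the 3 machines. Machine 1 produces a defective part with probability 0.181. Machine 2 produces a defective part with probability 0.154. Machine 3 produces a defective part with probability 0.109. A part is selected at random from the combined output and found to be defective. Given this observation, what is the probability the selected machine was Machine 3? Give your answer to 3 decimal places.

Posterior probability ≈ 0.245

Tabulate prior·likelihood by source: [1] prior 0.333333, lik 0.181, product 0.06033; [2] prior 0.333333, lik 0.154, product 0.05133; [3] prior 0.333333, lik 0.109, product 0.03633.
Normalizing constant = 0.14800; the posterior for Machine 3 is its product over the sum, 0.03633/0.14800 = 0.245.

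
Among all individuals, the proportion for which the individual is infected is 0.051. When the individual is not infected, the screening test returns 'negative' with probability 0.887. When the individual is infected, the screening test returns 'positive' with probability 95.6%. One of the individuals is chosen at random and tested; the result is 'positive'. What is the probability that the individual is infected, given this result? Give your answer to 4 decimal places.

Let H be the event that the individual is infected. P(H) = 0.051, so P(¬H) = 0.949. With E the 'positive' result, P(E|H) = 0.956 and P(E|¬H) = 0.113.
P(E) = 0.956·0.051 + 0.113·0.949 = 0.048756 + 0.10724 = 0.15599.
By Bayes' theorem, P(H|E) = 0.048756 / 0.15599 = 0.3126.

P(H | E) ≈ 0.3126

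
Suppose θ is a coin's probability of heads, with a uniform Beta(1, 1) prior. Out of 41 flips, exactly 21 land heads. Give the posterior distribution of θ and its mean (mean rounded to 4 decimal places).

Posterior: Beta(22, 21); mean ≈ 0.5116

Observing 21 successes and 20 failures updates Beta(1, 1) by adding the success and failure counts to the two shape parameters: α = 1+21 = 22, β = 1+20 = 21.
E[θ | data] = 22/(22+21) = 0.5116.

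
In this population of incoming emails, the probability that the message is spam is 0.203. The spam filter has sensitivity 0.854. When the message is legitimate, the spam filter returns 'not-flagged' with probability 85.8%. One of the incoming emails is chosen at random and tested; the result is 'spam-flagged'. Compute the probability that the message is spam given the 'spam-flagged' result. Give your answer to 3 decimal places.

Write H for 'the message is spam'. Prior odds H:¬H = 0.203/0.797 = 0.25471. For the 'spam-flagged' outcome, the likelihood ratio is 0.854/0.142 = 6.0141.
Posterior odds = 0.25471 × 6.0141 = 1.5318, so P(H|E) = 1.5318/(1+1.5318) = 0.605.

P(H | E) ≈ 0.605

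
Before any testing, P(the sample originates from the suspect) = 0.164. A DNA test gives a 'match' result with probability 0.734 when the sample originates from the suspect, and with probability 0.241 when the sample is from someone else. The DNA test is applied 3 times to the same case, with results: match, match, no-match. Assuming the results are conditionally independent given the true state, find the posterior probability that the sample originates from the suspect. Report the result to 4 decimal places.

Posterior P(H) ≈ 0.3894

With H the event that the sample originates from the suspect, the joint likelihood of the observed sequence is P(data|H) = 0.734·0.734·0.266 = 0.14331 and P(data|¬H) = 0.241·0.241·0.759 = 0.044083.
Bayes: P(H|data) = 0.164·0.14331 / (0.164·0.14331 + 0.836·0.044083) = 0.023503/0.060356 = 0.3894.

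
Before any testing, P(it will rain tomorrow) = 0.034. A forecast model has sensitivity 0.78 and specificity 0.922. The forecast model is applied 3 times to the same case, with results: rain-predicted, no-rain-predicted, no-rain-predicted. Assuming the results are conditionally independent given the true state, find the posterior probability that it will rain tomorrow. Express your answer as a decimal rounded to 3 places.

With H the event that it will rain tomorrow, the joint likelihood of the observed sequence is P(data|H) = 0.78·0.22·0.22 = 0.037752 and P(data|¬H) = 0.078·0.922·0.922 = 0.066307.
Bayes: P(H|data) = 0.034·0.037752 / (0.034·0.037752 + 0.966·0.066307) = 0.0012836/0.065336 = 0.0196.

Posterior P(H) ≈ 0.020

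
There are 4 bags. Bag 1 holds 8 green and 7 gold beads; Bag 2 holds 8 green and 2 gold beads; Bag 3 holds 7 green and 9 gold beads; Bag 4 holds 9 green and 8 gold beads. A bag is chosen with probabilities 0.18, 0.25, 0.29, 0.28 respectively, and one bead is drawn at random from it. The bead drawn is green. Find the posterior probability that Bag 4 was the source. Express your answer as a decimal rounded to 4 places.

Posterior probability ≈ 0.2596

P(green|Bag 1) = 0.5333; P(green|Bag 2) = 0.8; P(green|Bag 3) = 0.4375; P(green|Bag 4) = 0.5294.
Prior × likelihood for each source: 0.18·0.5333=0.09600, 0.25·0.8=0.2000, 0.29·0.4375=0.1269, 0.28·0.5294=0.1482. Summing gives P(green) = 0.57111.
P(Bag 4 | green) = 0.1482 / 0.57111 = 0.2596.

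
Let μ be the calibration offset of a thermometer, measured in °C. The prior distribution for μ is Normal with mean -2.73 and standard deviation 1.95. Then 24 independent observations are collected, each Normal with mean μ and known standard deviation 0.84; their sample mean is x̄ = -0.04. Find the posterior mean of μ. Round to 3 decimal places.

Prior precision 1/τ₀² = 1/1.95² = 0.262985; data precision n/σ² = 24/0.84² = 34.0136.
Posterior precision = 0.262985 + 34.0136 = 34.2766.
Posterior mean = (0.262985·-2.73 + 34.0136·-0.04) / 34.2766 = -0.061.

Posterior mean ≈ -0.061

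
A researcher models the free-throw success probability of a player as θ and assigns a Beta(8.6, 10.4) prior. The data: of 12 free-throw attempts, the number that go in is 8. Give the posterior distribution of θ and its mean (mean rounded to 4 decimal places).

The binomial likelihood is conjugate to the Beta prior: with 8 successes and 4 failures, the posterior is Beta(8.6+8, 10.4+4) = Beta(16.6, 14.4).
Posterior mean = α/(α+β) = 16.6/31 = 0.5355.

Posterior: Beta(16.6, 14.4); mean ≈ 0.5355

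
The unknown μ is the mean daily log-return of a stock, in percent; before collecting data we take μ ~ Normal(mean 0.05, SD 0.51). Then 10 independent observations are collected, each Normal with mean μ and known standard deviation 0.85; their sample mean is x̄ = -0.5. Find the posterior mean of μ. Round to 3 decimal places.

Posterior mean ≈ -0.380

Prior precision 1/τ₀² = 1/0.51² = 3.84468; data precision n/σ² = 10/0.85² = 13.8408.
Posterior precision = 3.84468 + 13.8408 = 17.6855.
Posterior mean = (3.84468·0.05 + 13.8408·-0.5) / 17.6855 = -0.380.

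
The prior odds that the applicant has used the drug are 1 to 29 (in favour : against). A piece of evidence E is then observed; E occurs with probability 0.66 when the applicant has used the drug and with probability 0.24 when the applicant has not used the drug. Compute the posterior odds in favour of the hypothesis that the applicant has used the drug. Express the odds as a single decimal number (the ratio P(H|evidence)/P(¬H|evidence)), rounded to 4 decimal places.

Posterior odds ≈ 0.0948

Prior odds = 1/29 = 0.034483. In log-odds, ln(0.034483) = -3.3673.
Add log likelihood ratio: ln(2.7500) = 1.0116.
Posterior log-odds = -2.3557, so posterior odds = exp(-2.3557) = 0.094828.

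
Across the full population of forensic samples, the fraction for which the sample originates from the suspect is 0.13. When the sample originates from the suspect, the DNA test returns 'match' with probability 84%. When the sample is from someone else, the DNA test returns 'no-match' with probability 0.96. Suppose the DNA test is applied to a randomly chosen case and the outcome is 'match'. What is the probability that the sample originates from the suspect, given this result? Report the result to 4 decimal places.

P(H | E) ≈ 0.7583

Write H for 'the sample originates from the suspect'. Prior odds H:¬H = 0.13/0.87 = 0.14943. For the 'match' outcome, the likelihood ratio is 0.84/0.04 = 21.000.
Posterior odds = 0.14943 × 21.000 = 3.1379, so P(H|E) = 3.1379/(1+3.1379) = 0.7583.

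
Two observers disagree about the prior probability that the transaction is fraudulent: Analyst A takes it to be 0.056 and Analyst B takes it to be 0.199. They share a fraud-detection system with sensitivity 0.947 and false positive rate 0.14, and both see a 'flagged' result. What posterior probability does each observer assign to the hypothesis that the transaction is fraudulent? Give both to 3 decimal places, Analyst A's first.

Analyst A: 0.286; Analyst B: 0.627

The likelihood ratio for a 'flagged' result is 0.947/0.14 = 6.7643.
Analyst A: prior odds 0.056/0.944 = 0.059322; posterior odds 0.40127; posterior probability 0.286.
Analyst B: prior odds 0.199/0.801 = 0.24844; posterior odds 1.6805; posterior probability 0.627.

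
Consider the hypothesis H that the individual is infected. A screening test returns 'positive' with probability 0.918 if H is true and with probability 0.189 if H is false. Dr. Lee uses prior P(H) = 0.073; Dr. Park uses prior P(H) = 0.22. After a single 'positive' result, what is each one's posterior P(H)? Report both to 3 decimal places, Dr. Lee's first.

The likelihood ratio for a 'positive' result is 0.918/0.189 = 4.8571.
Dr. Lee: prior odds 0.073/0.927 = 0.078749; posterior odds 0.38249; posterior probability 0.277.
Dr. Park: prior odds 0.22/0.78 = 0.28205; posterior odds 1.3700; posterior probability 0.578.

Dr. Lee: 0.277; Dr. Park: 0.578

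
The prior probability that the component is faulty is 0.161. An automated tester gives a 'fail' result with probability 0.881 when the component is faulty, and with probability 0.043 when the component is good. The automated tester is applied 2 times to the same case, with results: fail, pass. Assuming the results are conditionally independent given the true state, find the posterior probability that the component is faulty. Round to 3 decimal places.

Posterior P(H) ≈ 0.328

With H the event that the component is faulty, the joint likelihood of the observed sequence is P(data|H) = 0.881·0.119 = 0.10484 and P(data|¬H) = 0.043·0.957 = 0.041151.
Bayes: P(H|data) = 0.161·0.10484 / (0.161·0.10484 + 0.839·0.041151) = 0.016879/0.051405 = 0.3284.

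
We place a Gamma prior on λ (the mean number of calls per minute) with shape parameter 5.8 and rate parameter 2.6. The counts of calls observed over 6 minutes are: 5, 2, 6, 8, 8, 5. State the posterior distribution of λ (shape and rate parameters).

Posterior: Gamma(shape=39.8, rate=8.6)

Total count ∑xᵢ = 34 over n = 6 minutes.
Gamma is conjugate to the Poisson likelihood: posterior is Gamma(shape = 5.8+34 = 39.8, rate = 2.6+6 = 8.6).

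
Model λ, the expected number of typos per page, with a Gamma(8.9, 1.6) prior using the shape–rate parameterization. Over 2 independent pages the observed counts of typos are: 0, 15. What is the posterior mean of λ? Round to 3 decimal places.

The Poisson likelihood adds the total count to the shape and the number of exposure periods to the rate. Here ∑xᵢ = 15 and n = 2, so shape 8.9→23.9 and rate 1.6→3.6.
Posterior mean = shape/rate = 23.9/3.6 = 6.639.

Posterior mean ≈ 6.639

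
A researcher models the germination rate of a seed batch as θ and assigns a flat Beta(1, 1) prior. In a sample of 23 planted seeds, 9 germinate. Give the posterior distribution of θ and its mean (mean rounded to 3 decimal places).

Posterior: Beta(10, 15); mean ≈ 0.400

The binomial likelihood is conjugate to the Beta prior: with 9 successes and 14 failures, the posterior is Beta(1+9, 1+14) = Beta(10, 15).
E[θ | data] = 10/(10+15) = 0.400.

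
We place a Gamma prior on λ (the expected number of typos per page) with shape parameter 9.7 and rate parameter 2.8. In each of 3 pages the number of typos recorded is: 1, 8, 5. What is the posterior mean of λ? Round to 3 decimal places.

Posterior mean ≈ 4.086

Total count ∑xᵢ = 14 over n = 3 pages.
Gamma is conjugate to the Poisson likelihood: posterior is Gamma(shape = 9.7+14 = 23.7, rate = 2.8+3 = 5.8).
E[λ | data] = 23.7/5.8 = 4.086.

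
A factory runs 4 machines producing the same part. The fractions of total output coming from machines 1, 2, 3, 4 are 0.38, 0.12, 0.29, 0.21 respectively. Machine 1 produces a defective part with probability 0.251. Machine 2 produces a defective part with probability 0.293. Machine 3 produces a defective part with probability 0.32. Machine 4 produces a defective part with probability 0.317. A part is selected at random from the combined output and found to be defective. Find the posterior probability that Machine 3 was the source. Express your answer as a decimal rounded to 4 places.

Posterior probability ≈ 0.3201

P(defective|M1) = 0.251; P(defective|M2) = 0.293; P(defective|M3) = 0.32; P(defective|M4) = 0.317.
Prior × likelihood for each source: 0.38·0.251=0.09538, 0.12·0.293=0.03516, 0.29·0.32=0.09280, 0.21·0.317=0.06657. Summing gives P(defective) = 0.28991.
P(Machine 3 | defective) = 0.09280 / 0.28991 = 0.3201.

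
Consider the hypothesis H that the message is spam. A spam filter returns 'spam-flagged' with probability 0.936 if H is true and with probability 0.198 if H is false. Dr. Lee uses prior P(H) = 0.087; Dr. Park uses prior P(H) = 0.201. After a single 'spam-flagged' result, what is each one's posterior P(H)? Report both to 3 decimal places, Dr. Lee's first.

The likelihood ratio for a 'spam-flagged' result is 0.936/0.198 = 4.7273.
Dr. Lee: prior odds 0.087/0.913 = 0.095290; posterior odds 0.45046; posterior probability 0.311.
Dr. Park: prior odds 0.201/0.799 = 0.25156; posterior odds 1.1892; posterior probability 0.543.

Dr. Lee: 0.311; Dr. Park: 0.543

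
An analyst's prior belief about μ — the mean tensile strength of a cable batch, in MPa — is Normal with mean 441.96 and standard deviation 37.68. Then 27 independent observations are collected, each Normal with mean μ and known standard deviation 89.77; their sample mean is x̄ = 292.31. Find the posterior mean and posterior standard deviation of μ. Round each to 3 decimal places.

Posterior mean ≈ 318.305; posterior SD ≈ 15.704

With known σ, the Normal prior is conjugate. Weight on the data is w = (n/σ²)/(n/σ² + 1/τ₀²) = 0.00335044/(0.00335044+0.00070433) = 0.82630.
Posterior mean = w·x̄ + (1−w)·μ₀ = 0.82630·292.31 + 0.17370·441.96 = 318.305. Posterior variance = 1/(0.00335044+0.00070433) = 246.623, so SD = 15.704.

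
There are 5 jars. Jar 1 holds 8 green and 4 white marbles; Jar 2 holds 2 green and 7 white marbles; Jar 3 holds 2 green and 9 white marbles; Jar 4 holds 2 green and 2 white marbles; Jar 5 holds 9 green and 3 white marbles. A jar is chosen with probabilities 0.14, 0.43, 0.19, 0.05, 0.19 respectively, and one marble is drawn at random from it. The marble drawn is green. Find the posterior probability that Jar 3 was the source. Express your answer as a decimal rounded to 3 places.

Posterior probability ≈ 0.088

Tabulate prior·likelihood by source: [1] prior 0.14, lik 0.6667, product 0.09333; [2] prior 0.43, lik 0.2222, product 0.09556; [3] prior 0.19, lik 0.1818, product 0.03455; [4] prior 0.05, lik 0.5, product 0.02500; [5] prior 0.19, lik 0.75, product 0.1425.
Normalizing constant = 0.39093; the posterior for Jar 3 is its product over the sum, 0.03455/0.39093 = 0.088.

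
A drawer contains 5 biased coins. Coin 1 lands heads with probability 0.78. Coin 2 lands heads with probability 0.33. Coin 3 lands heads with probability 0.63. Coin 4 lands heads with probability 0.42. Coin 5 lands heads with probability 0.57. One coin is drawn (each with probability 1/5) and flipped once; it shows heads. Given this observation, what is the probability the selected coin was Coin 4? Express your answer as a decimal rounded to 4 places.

Posterior probability ≈ 0.1538

P(heads|C1) = 0.78; P(heads|C2) = 0.33; P(heads|C3) = 0.63; P(heads|C4) = 0.42; P(heads|C5) = 0.57.
Prior × likelihood for each source: 0.2·0.78=0.1560, 0.2·0.33=0.06600, 0.2·0.63=0.1260, 0.2·0.42=0.08400, 0.2·0.57=0.1140. Summing gives P(heads) = 0.54600.
P(Coin 4 | heads) = 0.08400 / 0.54600 = 0.1538.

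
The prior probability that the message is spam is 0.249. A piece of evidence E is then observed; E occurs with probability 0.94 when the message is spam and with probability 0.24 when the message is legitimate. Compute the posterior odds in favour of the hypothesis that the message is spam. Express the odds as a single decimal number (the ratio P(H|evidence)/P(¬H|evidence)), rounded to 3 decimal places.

Posterior odds ≈ 1.299

Prior odds = 0.249/(1−0.249) = 0.33156. In log-odds, ln(0.33156) = -1.1040.
Add log likelihood ratio: ln(3.9167) = 1.3652.
Posterior log-odds = 0.26129, so posterior odds = exp(0.26129) = 1.2986.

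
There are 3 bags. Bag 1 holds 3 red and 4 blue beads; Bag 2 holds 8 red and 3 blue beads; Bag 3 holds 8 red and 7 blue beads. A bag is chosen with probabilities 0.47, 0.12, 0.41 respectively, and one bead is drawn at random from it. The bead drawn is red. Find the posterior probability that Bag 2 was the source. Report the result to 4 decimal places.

Tabulate prior·likelihood by source: [1] prior 0.47, lik 0.4286, product 0.2014; [2] prior 0.12, lik 0.7273, product 0.08727; [3] prior 0.41, lik 0.5333, product 0.2187.
Normalizing constant = 0.50737; the posterior for Bag 2 is its product over the sum, 0.08727/0.50737 = 0.1720.

Posterior probability ≈ 0.1720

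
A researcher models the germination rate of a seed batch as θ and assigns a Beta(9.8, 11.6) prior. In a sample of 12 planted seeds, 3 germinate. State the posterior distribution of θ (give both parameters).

Posterior: Beta(12.8, 20.6)

The binomial likelihood is conjugate to the Beta prior: with 3 successes and 9 failures, the posterior is Beta(9.8+3, 11.6+9) = Beta(12.8, 20.6).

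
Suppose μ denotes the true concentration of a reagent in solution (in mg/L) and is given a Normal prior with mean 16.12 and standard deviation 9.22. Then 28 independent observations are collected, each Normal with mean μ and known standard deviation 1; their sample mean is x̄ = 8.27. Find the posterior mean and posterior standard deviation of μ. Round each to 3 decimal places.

With known σ, the Normal prior is conjugate. Weight on the data is w = (n/σ²)/(n/σ² + 1/τ₀²) = 28.0000/(28.0000+0.0117635) = 0.99958.
Posterior mean = w·x̄ + (1−w)·μ₀ = 0.99958·8.27 + 0.00041995·16.12 = 8.273. Posterior variance = 1/(28.0000+0.0117635) = 0.0356993, so SD = 0.189.

Posterior mean ≈ 8.273; posterior SD ≈ 0.189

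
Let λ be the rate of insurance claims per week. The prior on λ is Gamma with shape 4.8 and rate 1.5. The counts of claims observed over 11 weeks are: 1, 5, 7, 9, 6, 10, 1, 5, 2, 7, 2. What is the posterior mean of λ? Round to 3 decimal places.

Posterior mean ≈ 4.784

The Poisson likelihood adds the total count to the shape and the number of exposure periods to the rate. Here ∑xᵢ = 55 and n = 11, so shape 4.8→59.8 and rate 1.5→12.5.
E[λ | data] = 59.8/12.5 = 4.784.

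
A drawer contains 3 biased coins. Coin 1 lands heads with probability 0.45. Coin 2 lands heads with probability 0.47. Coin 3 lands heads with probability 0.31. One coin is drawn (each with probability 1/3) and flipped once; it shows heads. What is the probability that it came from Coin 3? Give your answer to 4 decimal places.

Tabulate prior·likelihood by source: [1] prior 0.333333, lik 0.45, product 0.1500; [2] prior 0.333333, lik 0.47, product 0.1567; [3] prior 0.333333, lik 0.31, product 0.1033.
Normalizing constant = 0.41000; the posterior for Coin 3 is its product over the sum, 0.1033/0.41000 = 0.2520.

Posterior probability ≈ 0.2520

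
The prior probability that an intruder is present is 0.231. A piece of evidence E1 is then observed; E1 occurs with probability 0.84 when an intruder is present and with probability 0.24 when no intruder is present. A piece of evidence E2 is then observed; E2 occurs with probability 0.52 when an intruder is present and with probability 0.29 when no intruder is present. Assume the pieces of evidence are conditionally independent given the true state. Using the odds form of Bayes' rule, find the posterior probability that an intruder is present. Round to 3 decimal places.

Prior odds = 0.231/(1−0.231) = 0.30039.
Likelihood ratio for E1 = 0.84/0.24 = 3.5000.
Likelihood ratio for E2 = 0.52/0.29 = 1.7931.
Posterior odds = prior odds × LR₁ × LR₂ = 1.8852.
Posterior probability = odds/(1+odds) = 1.8852/2.8852 = 0.653.

Posterior probability ≈ 0.653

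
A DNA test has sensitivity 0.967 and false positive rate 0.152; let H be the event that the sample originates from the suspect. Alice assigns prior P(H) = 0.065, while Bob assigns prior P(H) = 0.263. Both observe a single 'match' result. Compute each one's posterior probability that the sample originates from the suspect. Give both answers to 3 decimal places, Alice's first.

P('+'|H) = 0.967, P('+'|¬H) = 0.152.
Alice: numerator 0.967·0.065 = 0.062855; evidence = 0.062855+0.152·0.935 = 0.20497; posterior = 0.307.
Bob: numerator 0.967·0.263 = 0.25432; evidence = 0.25432+0.152·0.737 = 0.36635; posterior = 0.694.

Alice: 0.307; Bob: 0.694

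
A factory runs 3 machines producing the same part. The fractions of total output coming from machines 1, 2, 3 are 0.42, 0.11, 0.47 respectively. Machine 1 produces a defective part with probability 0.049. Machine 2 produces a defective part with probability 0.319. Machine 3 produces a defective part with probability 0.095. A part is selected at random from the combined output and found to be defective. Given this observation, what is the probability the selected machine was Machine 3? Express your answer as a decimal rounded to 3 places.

Posterior probability ≈ 0.445

Tabulate prior·likelihood by source: [1] prior 0.42, lik 0.049, product 0.02058; [2] prior 0.11, lik 0.319, product 0.03509; [3] prior 0.47, lik 0.095, product 0.04465.
Normalizing constant = 0.10032; the posterior for Machine 3 is its product over the sum, 0.04465/0.10032 = 0.445.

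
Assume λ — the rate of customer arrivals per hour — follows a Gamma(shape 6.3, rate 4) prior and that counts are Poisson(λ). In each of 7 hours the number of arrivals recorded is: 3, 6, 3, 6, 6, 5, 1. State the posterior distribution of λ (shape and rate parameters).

Posterior: Gamma(shape=36.3, rate=11)

Total count ∑xᵢ = 30 over n = 7 hours.
Gamma is conjugate to the Poisson likelihood: posterior is Gamma(shape = 6.3+30 = 36.3, rate = 4+7 = 11).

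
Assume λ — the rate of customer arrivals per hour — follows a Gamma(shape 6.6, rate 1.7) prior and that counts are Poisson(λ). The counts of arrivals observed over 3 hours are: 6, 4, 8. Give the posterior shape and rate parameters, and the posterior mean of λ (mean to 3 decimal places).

The Poisson likelihood adds the total count to the shape and the number of exposure periods to the rate. Here ∑xᵢ = 18 and n = 3, so shape 6.6→24.6 and rate 1.7→4.7.
E[λ | data] = 24.6/4.7 = 5.234.

Posterior: Gamma(shape=24.6, rate=4.7); mean ≈ 5.234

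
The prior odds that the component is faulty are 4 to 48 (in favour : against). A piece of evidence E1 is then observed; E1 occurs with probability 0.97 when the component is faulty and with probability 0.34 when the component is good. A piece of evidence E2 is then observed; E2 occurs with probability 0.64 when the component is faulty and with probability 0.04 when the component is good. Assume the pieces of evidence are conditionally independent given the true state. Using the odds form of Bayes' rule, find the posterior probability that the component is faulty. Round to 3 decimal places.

Prior odds = 4/48 = 0.083333. In log-odds, ln(0.083333) = -2.4849.
Add log likelihood ratios: ln(2.8529) + ln(16.000) = 3.8209.
Posterior log-odds = 1.3360, so posterior odds = exp(1.3360) = 3.8039. Converting, P(H|E) = 3.8039/4.8039 = 0.792.

Posterior probability ≈ 0.792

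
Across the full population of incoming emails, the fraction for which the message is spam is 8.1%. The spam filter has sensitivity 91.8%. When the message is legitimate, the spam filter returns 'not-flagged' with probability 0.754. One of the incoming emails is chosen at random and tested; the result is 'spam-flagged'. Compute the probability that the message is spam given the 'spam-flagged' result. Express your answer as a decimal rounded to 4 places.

P(H | E) ≈ 0.2475

Let H be the event that the message is spam. P(H) = 0.081, so P(¬H) = 0.919. With E the 'spam-flagged' result, P(E|H) = 0.918 and P(E|¬H) = 0.246.
P(E) = 0.918·0.081 + 0.246·0.919 = 0.074358 + 0.22607 = 0.30043.
By Bayes' theorem, P(H|E) = 0.074358 / 0.30043 = 0.2475.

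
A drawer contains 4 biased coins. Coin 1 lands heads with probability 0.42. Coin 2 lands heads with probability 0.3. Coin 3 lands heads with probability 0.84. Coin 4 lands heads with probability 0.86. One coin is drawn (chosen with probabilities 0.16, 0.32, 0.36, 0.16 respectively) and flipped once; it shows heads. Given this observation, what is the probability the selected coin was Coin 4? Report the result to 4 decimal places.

Tabulate prior·likelihood by source: [1] prior 0.16, lik 0.42, product 0.06720; [2] prior 0.32, lik 0.3, product 0.09600; [3] prior 0.36, lik 0.84, product 0.3024; [4] prior 0.16, lik 0.86, product 0.1376.
Normalizing constant = 0.60320; the posterior for Coin 4 is its product over the sum, 0.1376/0.60320 = 0.2281.

Posterior probability ≈ 0.2281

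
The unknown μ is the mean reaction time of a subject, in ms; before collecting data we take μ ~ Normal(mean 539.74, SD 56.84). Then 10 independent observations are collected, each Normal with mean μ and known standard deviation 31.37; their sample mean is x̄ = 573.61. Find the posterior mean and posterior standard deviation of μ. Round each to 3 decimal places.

Posterior mean ≈ 572.609; posterior SD ≈ 9.772

Prior precision 1/τ₀² = 1/56.84² = 0.00030952; data precision n/σ² = 10/31.37² = 0.0101618.
Posterior precision = 0.00030952 + 0.0101618 = 0.0104713, giving posterior SD = 1/√0.0104713 = 9.772.
Posterior mean = (0.00030952·539.74 + 0.0101618·573.61) / 0.0104713 = 572.609.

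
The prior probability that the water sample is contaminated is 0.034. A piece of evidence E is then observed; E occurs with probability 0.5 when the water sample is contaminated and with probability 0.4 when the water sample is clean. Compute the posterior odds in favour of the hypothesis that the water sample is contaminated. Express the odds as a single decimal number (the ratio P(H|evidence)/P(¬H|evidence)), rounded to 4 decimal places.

Posterior odds ≈ 0.0440

Prior odds = 0.034/(1−0.034) = 0.035197. In log-odds, ln(0.035197) = -3.3468.
Add log likelihood ratio: ln(1.2500) = 0.22314.
Posterior log-odds = -3.1237, so posterior odds = exp(-3.1237) = 0.043996.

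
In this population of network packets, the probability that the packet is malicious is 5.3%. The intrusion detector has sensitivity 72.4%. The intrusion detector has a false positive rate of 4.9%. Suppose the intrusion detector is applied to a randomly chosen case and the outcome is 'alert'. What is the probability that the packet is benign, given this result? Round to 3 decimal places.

P(¬H | E) ≈ 0.547

Let H be the event that the packet is malicious. P(H) = 0.053, so P(¬H) = 0.947. With E the 'alert' result, P(E|H) = 0.724 and P(E|¬H) = 0.049.
P(E) = 0.724·0.053 + 0.049·0.947 = 0.038372 + 0.046403 = 0.084775.
By Bayes' theorem, P(H|E) = 0.038372 / 0.084775 = 0.453. Hence P(¬H|E) = 1 − 0.453 = 0.547.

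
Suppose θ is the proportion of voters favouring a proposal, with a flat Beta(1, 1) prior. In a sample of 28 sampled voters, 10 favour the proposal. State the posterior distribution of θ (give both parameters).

The binomial likelihood is conjugate to the Beta prior: with 10 successes and 18 failures, the posterior is Beta(1+10, 1+18) = Beta(11, 19).

Posterior: Beta(11, 19)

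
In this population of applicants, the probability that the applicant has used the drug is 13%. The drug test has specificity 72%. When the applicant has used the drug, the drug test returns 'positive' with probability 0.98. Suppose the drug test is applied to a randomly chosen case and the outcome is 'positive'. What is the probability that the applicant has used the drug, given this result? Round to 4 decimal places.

Let H be the event that the applicant has used the drug. P(H) = 0.13, so P(¬H) = 0.87. With E the 'positive' result, P(E|H) = 0.98 and P(E|¬H) = 0.28.
P(E) = 0.98·0.13 + 0.28·0.87 = 0.12740 + 0.24360 = 0.37100.
By Bayes' theorem, P(H|E) = 0.12740 / 0.37100 = 0.3434.

P(H | E) ≈ 0.3434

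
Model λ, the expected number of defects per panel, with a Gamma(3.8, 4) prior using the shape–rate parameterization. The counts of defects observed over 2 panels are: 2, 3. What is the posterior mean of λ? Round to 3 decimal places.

Posterior mean ≈ 1.467

Total count ∑xᵢ = 5 over n = 2 panels.
Gamma is conjugate to the Poisson likelihood: posterior is Gamma(shape = 3.8+5 = 8.8, rate = 4+2 = 6).
E[λ | data] = 8.8/6 = 1.467.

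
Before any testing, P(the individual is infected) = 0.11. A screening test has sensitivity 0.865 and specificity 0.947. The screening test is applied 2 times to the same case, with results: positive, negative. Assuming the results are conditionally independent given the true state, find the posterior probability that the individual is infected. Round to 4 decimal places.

With H the event that the individual is infected, the joint likelihood of the observed sequence is P(data|H) = 0.865·0.135 = 0.11678 and P(data|¬H) = 0.053·0.947 = 0.050191.
Bayes: P(H|data) = 0.11·0.11678 / (0.11·0.11678 + 0.89·0.050191) = 0.012845/0.057515 = 0.2233.

Posterior P(H) ≈ 0.2233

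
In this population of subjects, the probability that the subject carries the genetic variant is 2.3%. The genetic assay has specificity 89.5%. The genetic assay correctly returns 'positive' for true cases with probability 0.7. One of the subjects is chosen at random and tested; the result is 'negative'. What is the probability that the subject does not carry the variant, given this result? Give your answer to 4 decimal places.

Let H be the event that the subject carries the genetic variant. P(H) = 0.023, so P(¬H) = 0.977. With E the 'negative' result, P(E|H) = 0.3 and P(E|¬H) = 0.895.
P(E) = 0.3·0.023 + 0.895·0.977 = 0.0069000 + 0.87442 = 0.88132.
By Bayes' theorem, P(H|E) = 0.0069000 / 0.88132 = 0.0078. Hence P(¬H|E) = 1 − 0.0078 = 0.9922.

P(¬H | E) ≈ 0.9922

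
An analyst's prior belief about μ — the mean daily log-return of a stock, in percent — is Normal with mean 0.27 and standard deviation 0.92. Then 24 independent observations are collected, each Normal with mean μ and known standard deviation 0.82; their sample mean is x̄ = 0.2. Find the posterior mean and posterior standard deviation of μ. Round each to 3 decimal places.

Posterior mean ≈ 0.202; posterior SD ≈ 0.165

Prior precision 1/τ₀² = 1/0.92² = 1.18147; data precision n/σ² = 24/0.82² = 35.6930.
Posterior precision = 1.18147 + 35.6930 = 36.8745, giving posterior SD = 1/√36.8745 = 0.165.
Posterior mean = (1.18147·0.27 + 35.6930·0.2) / 36.8745 = 0.202.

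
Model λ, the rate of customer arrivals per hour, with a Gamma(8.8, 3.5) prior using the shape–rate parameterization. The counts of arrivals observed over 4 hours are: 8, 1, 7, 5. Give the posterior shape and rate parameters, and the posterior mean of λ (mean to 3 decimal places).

Posterior: Gamma(shape=29.8, rate=7.5); mean ≈ 3.973

The Poisson likelihood adds the total count to the shape and the number of exposure periods to the rate. Here ∑xᵢ = 21 and n = 4, so shape 8.8→29.8 and rate 3.5→7.5.
Posterior mean = shape/rate = 29.8/7.5 = 3.973.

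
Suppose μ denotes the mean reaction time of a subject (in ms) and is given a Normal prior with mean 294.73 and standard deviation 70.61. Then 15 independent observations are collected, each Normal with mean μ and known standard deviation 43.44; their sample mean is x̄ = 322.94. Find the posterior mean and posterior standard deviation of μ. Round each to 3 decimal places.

Posterior mean ≈ 322.246; posterior SD ≈ 11.077

Prior precision 1/τ₀² = 1/70.61² = 0.00020057; data precision n/σ² = 15/43.44² = 0.00794898.
Posterior precision = 0.00020057 + 0.00794898 = 0.00814955, giving posterior SD = 1/√0.00814955 = 11.077.
Posterior mean = (0.00020057·294.73 + 0.00794898·322.94) / 0.00814955 = 322.246.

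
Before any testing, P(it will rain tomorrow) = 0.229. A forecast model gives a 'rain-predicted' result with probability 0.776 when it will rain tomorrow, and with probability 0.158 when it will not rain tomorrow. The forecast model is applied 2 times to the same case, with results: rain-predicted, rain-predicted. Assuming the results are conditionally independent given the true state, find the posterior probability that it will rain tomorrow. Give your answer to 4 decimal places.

Let H be the event that it will rain tomorrow; start with P(H) = 0.229. P('rain-predicted'|H) = 0.776, P('rain-predicted'|¬H) = 0.158.
Update on result 1 ('rain-predicted'): P(H) ← 0.776·0.2290 / (0.776·0.2290 + 0.158·0.7710) = 0.17770/0.29952 = 0.5933.
Update on result 2 ('rain-predicted'): P(H) ← 0.776·0.5933 / (0.776·0.5933 + 0.158·0.4067) = 0.46039/0.52465 = 0.8775.

Posterior P(H) ≈ 0.8775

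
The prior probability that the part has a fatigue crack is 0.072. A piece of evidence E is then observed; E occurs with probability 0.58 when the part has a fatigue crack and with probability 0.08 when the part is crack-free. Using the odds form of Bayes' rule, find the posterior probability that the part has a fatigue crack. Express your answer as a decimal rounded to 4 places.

Prior odds = 0.072/(1−0.072) = 0.077586. In log-odds, ln(0.077586) = -2.5564.
Add log likelihood ratio: ln(7.2500) = 1.9810.
Posterior log-odds = -0.57536, so posterior odds = exp(-0.57536) = 0.56250. Converting, P(H|E) = 0.56250/1.5625 = 0.3600.

Posterior probability ≈ 0.3600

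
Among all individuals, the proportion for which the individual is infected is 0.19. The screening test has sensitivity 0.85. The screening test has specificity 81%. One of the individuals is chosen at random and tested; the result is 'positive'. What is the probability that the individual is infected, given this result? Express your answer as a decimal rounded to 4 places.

P(H | E) ≈ 0.5120

Write H for 'the individual is infected'. Prior odds H:¬H = 0.19/0.81 = 0.23457. For the 'positive' outcome, the likelihood ratio is 0.85/0.19 = 4.4737.
Posterior odds = 0.23457 × 4.4737 = 1.0494, so P(H|E) = 1.0494/(1+1.0494) = 0.5120.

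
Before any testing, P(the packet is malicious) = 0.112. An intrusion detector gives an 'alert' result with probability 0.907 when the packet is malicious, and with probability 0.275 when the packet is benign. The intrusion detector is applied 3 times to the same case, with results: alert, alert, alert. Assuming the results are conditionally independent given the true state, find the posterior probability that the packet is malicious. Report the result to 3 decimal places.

Posterior P(H) ≈ 0.819

Let H be the event that the packet is malicious; start with P(H) = 0.112. P('alert'|H) = 0.907, P('alert'|¬H) = 0.275.
Update on result 1 ('alert'): P(H) ← 0.907·0.1120 / (0.907·0.1120 + 0.275·0.8880) = 0.10158/0.34578 = 0.2938.
Update on result 2 ('alert'): P(H) ← 0.907·0.2938 / (0.907·0.2938 + 0.275·0.7062) = 0.26646/0.46067 = 0.5784.
Update on result 3 ('alert'): P(H) ← 0.907·0.5784 / (0.907·0.5784 + 0.275·0.4216) = 0.52462/0.64056 = 0.8190.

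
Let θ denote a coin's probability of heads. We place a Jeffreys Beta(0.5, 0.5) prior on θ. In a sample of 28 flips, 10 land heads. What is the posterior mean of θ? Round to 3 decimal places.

Posterior mean ≈ 0.362

The binomial likelihood is conjugate to the Beta prior: with 10 successes and 18 failures, the posterior is Beta(0.5+10, 0.5+18) = Beta(10.5, 18.5).
Posterior mean = α/(α+β) = 10.5/29 = 0.362.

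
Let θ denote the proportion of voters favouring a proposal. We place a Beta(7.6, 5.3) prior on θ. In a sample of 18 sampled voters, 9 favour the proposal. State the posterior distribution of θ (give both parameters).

Posterior: Beta(16.6, 14.3)

Observing 9 successes and 9 failures updates Beta(7.6, 5.3) by adding the success and failure counts to the two shape parameters: α = 7.6+9 = 16.6, β = 5.3+9 = 14.3.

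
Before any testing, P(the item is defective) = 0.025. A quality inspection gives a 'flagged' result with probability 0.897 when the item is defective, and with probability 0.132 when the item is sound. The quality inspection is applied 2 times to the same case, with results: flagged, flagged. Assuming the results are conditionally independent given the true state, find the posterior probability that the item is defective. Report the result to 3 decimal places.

With H the event that the item is defective, the joint likelihood of the observed sequence is P(data|H) = 0.897·0.897 = 0.80461 and P(data|¬H) = 0.132·0.132 = 0.017424.
Bayes: P(H|data) = 0.025·0.80461 / (0.025·0.80461 + 0.975·0.017424) = 0.020115/0.037104 = 0.5421.

Posterior P(H) ≈ 0.542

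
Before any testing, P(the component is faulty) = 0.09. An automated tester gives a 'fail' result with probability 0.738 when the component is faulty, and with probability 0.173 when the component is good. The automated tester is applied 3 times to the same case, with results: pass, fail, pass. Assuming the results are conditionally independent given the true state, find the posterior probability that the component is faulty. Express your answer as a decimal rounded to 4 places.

With H the event that the component is faulty, the joint likelihood of the observed sequence is P(data|H) = 0.262·0.738·0.262 = 0.050659 and P(data|¬H) = 0.827·0.173·0.827 = 0.11832.
Bayes: P(H|data) = 0.09·0.050659 / (0.09·0.050659 + 0.91·0.11832) = 0.0045593/0.11223 = 0.0406.

Posterior P(H) ≈ 0.0406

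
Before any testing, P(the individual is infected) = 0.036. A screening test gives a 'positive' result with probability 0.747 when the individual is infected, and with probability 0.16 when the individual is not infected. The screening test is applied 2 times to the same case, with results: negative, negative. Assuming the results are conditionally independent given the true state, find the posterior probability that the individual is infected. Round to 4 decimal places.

With H the event that the individual is infected, the joint likelihood of the observed sequence is P(data|H) = 0.253·0.253 = 0.064009 and P(data|¬H) = 0.84·0.84 = 0.70560.
Bayes: P(H|data) = 0.036·0.064009 / (0.036·0.064009 + 0.964·0.70560) = 0.0023043/0.68250 = 0.0034.

Posterior P(H) ≈ 0.0034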